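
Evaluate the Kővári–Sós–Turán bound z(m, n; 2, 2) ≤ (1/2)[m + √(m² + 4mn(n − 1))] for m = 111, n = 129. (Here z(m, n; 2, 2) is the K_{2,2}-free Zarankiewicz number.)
z(111, 129; 2, 2) ≤ (1/2)[111 + √(111² + 4·111·129·128)] = (1/2)[111 + √7343649] = 1410.4584

Kővári–Sós–Turán: let r_1, ..., r_111 be the row sums and z = Σ r_i the total number of 1s. Each pair of columns can share at most one row with both entries 1 (else a 2×2 all-ones block appears), so Σ_i C(r_i, 2) ≤ C(129, 2) = 8256. By convexity Σ_i C(r_i, 2) ≥ 111·C(z/111, 2) = z(z − 111)/(2·111), giving z² − 111z − 111·129·128 ≤ 0 and hence z ≤ (1/2)[111 + √(12321 + 4·1832832)] = (1/2)[111 + √7343649] ≈ (1/2)(111 + 2709.9168) = 1410.4584.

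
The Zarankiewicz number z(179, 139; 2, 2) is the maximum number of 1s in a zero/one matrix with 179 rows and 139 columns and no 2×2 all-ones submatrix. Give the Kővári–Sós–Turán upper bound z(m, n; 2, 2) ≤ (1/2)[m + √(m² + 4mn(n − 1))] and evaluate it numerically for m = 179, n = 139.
z(179, 139; 2, 2) ≤ (1/2)[179 + √(179² + 4·179·139·138)] = (1/2)[179 + √13766353] = 1944.6518

Kővári–Sós–Turán: let r_1, ..., r_179 be the row sums and z = Σ r_i the total number of 1s. Each pair of columns can share at most one row with both entries 1 (else a 2×2 all-ones block appears), so Σ_i C(r_i, 2) ≤ C(139, 2) = 9591. By convexity Σ_i C(r_i, 2) ≥ 179·C(z/179, 2) = z(z − 179)/(2·179), giving z² − 179z − 179·139·138 ≤ 0 and hence z ≤ (1/2)[179 + √(32041 + 4·3433578)] = (1/2)[179 + √13766353] ≈ (1/2)(179 + 3710.3036) = 1944.6518.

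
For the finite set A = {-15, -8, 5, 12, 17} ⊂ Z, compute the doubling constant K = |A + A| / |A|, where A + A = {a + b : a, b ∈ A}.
K = |A + A| / |A| = 14/5

Enumerate A + A = {a + b : a, b ∈ A}. With |A| = 5, there are |A|^2 = 25 ordered sum pairs; collecting distinct values, A + A = {-30, -23, -16, -10, -3, 2, 4, 9, 10, 17, 22, 24, 29, 34}, so |A + A| = 14. Thus K = 14/5. For comparison, the minimum possible |A + A| over all 5-element sets is 2·5 − 1 = 9 (so min K = 9/5), attained only by arithmetic progressions.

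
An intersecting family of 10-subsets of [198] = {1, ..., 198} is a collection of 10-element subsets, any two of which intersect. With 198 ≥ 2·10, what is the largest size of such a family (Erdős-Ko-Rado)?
max |F| = C(197, 9) = 1023064266708120

Erdős-Ko-Rado (1961): when n ≥ 2k, max |F| = C(n−1, k−1). The bound is attained by the star {A : i ∈ A} for any fixed i ∈ [n]. Here C(198−1, 10−1) = C(197, 9) = 1023064266708120.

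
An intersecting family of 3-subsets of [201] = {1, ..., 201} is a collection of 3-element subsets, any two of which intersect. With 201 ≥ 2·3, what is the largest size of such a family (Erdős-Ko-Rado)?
max |F| = C(200, 2) = 19900

The Erdős-Ko-Rado theorem states: for n ≥ 2k, an intersecting family of k-subsets of an n-element set has size at most C(n − 1, k − 1), with equality for 'star' families {A ⊆ [n] : |A| = k, i ∈ A} (fix an element i). For n = 201, k = 3: C(200, 2) = 19900.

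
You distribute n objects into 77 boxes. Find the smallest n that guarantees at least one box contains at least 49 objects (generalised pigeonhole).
n = (49 − 1)·77 + 1 = 3697

By the generalised pigeonhole principle, to guarantee some box contains ≥ r objects we need more than (r − 1) · k objects total. Threshold: n = (r − 1) · k + 1. With r = 49 and k = 77: n = 48 · 77 + 1 = 3696 + 1 = 3697. For n = 3696 = 48 · 77, we can put exactly 48 objects in every box, avoiding 49 in any single one — so 3697 is tight.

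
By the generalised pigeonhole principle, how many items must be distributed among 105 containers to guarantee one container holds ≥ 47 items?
n = (47 − 1)·105 + 1 = 4831

By the generalised pigeonhole principle, to guarantee some box contains ≥ r objects we need more than (r − 1) · k objects total. Threshold: n = (r − 1) · k + 1. With r = 47 and k = 105: n = 46 · 105 + 1 = 4830 + 1 = 4831. For n = 4830 = 46 · 105, we can put exactly 46 objects in every box, avoiding 47 in any single one — so 4831 is tight.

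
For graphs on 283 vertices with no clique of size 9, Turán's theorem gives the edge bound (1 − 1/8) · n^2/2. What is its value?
Turán density bound = (7/8) · 283^2/2 = 560623/16 ≈ 35038.9375

Turán's theorem: ex(n, K_{r+1}) is achieved by the complete r-partite Turán graph T(n, r) with parts as balanced as possible, and is at most (1 − 1/r) · n^2/2. For r = 8, n = 283: the density bound is (7/8) · 80089/2 = 560623/16 ≈ 35038.9375. The integer-valued extremum is e(T(283, 8)) = 35038, which is strictly less than the density bound 560623/16 since 8 ∤ 283 (the parts of T(283, 8) cannot all be equal).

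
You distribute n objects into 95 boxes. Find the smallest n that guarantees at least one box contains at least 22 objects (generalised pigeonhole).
n = (22 − 1)·95 + 1 = 1996

By the generalised pigeonhole principle, to guarantee some box contains ≥ r objects we need more than (r − 1) · k objects total. Threshold: n = (r − 1) · k + 1. With r = 22 and k = 95: n = 21 · 95 + 1 = 1995 + 1 = 1996. For n = 1995 = 21 · 95, we can put exactly 21 objects in every box, avoiding 22 in any single one — so 1996 is tight.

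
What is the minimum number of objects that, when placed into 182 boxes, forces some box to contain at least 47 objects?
n = (47 − 1)·182 + 1 = 8373

By the generalised pigeonhole principle, to guarantee some box contains ≥ r objects we need more than (r − 1) · k objects total. Threshold: n = (r − 1) · k + 1. With r = 47 and k = 182: n = 46 · 182 + 1 = 8372 + 1 = 8373. For n = 8372 = 46 · 182, we can put exactly 46 objects in every box, avoiding 47 in any single one — so 8373 is tight.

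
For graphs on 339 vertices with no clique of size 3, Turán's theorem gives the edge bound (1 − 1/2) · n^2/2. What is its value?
Turán density bound = (1/2) · 339^2/2 = 114921/4 ≈ 28730.25

Turán's theorem: ex(n, K_{r+1}) is achieved by the complete r-partite Turán graph T(n, r) with parts as balanced as possible, and is at most (1 − 1/r) · n^2/2. For r = 2, n = 339: the density bound is (1/2) · 114921/2 = 114921/4 ≈ 28730.25. The integer-valued extremum is e(T(339, 2)) = 28730, which is strictly less than the density bound 114921/4 since 2 ∤ 339 (the parts of T(339, 2) cannot all be equal).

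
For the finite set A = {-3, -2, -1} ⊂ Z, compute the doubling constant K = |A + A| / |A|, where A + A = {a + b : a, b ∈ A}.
K = |A + A| / |A| = 5/3

Enumerate A + A = {a + b : a, b ∈ A}. With |A| = 3, there are |A|^2 = 9 ordered sum pairs; collecting distinct values, A + A = {-6, -5, -4, -3, -2}, so |A + A| = 5. Thus K = 5/3. Here |A + A| = 2|A| − 1 = 5, the minimum possible — so K = 5/3 is minimal, which holds iff A is an arithmetic progression.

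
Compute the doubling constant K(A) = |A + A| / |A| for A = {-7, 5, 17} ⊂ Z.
K = |A + A| / |A| = 5/3

Enumerate A + A = {a + b : a, b ∈ A}. With |A| = 3, there are |A|^2 = 9 ordered sum pairs; collecting distinct values, A + A = {-14, -2, 10, 22, 34}, so |A + A| = 5. Thus K = 5/3. Here |A + A| = 2|A| − 1 = 5, the minimum possible — so K = 5/3 is minimal, which holds iff A is an arithmetic progression.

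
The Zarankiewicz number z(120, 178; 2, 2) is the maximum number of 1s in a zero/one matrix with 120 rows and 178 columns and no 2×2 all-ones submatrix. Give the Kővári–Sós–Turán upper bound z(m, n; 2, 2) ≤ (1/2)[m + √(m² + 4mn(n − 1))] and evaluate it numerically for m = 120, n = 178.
z(120, 178; 2, 2) ≤ (1/2)[120 + √(120² + 4·120·178·177)] = (1/2)[120 + √15137280] = 2005.3329

Kővári–Sós–Turán: let r_1, ..., r_120 be the row sums and z = Σ r_i the total number of 1s. Each pair of columns can share at most one row with both entries 1 (else a 2×2 all-ones block appears), so Σ_i C(r_i, 2) ≤ C(178, 2) = 15753. By convexity Σ_i C(r_i, 2) ≥ 120·C(z/120, 2) = z(z − 120)/(2·120), giving z² − 120z − 120·178·177 ≤ 0 and hence z ≤ (1/2)[120 + √(14400 + 4·3780720)] = (1/2)[120 + √15137280] ≈ (1/2)(120 + 3890.6658) = 2005.3329.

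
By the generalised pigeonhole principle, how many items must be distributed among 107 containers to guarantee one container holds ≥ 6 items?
n = (6 − 1)·107 + 1 = 536

By the generalised pigeonhole principle, to guarantee some box contains ≥ r objects we need more than (r − 1) · k objects total. Threshold: n = (r − 1) · k + 1. With r = 6 and k = 107: n = 5 · 107 + 1 = 535 + 1 = 536. For n = 535 = 5 · 107, we can put exactly 5 objects in every box, avoiding 6 in any single one — so 536 is tight.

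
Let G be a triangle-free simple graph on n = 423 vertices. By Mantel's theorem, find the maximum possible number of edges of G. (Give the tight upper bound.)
ex(423, K_3) = ⌊423^2/4⌋ = 44732

Mantel (1907): a triangle-free graph on n vertices has at most ⌊n^2/4⌋ edges, with equality for the complete bipartite graph K_{⌊n/2⌋, ⌈n/2⌉}. For n = 423: ⌊423^2/4⌋ = ⌊178929/4⌋ = 44732. The extremal graph is K_{211, 212}, which has 211·212 = 44732 edges.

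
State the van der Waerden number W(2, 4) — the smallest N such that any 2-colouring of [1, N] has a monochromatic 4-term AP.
W(2, 4) = 35

W(2, 4) = 35. The lower bound W(2, 4) > 34 comes from an explicit good 2-colouring of [1, 34]; the upper bound W(2, 4) ≤ 35 was verified by exhaustive search over 2-colourings of [1, 35].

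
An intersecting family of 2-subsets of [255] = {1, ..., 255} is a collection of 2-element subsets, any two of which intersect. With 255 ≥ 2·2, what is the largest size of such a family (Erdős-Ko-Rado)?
max |F| = C(254, 1) = 254

The Erdős-Ko-Rado theorem states: for n ≥ 2k, an intersecting family of k-subsets of an n-element set has size at most C(n − 1, k − 1), with equality for 'star' families {A ⊆ [n] : |A| = k, i ∈ A} (fix an element i). For n = 255, k = 2: C(254, 1) = 254.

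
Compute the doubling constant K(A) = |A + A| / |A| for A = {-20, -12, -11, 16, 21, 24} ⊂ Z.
K = |A + A| / |A| = 20/6 = 10/3

Enumerate A + A = {a + b : a, b ∈ A}. With |A| = 6, there are |A|^2 = 36 ordered sum pairs; collecting distinct values, A + A = {-40, -32, -31, -24, -23, -22, -4, 1, 4, 5, 9, 10, 12, 13, 32, 37, 40, 42, 45, 48}, so |A + A| = 20. Thus K = 20/6 = 10/3. For comparison, the minimum possible |A + A| over all 6-element sets is 2·6 − 1 = 11 (so min K = 11/6), attained only by arithmetic progressions.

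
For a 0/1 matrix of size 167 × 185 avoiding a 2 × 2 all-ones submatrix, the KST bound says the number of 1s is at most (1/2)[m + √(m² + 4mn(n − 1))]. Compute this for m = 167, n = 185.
z(167, 185; 2, 2) ≤ (1/2)[167 + √(167² + 4·167·185·184)] = (1/2)[167 + √22766609] = 2469.2184

Kővári–Sós–Turán: let r_1, ..., r_167 be the row sums and z = Σ r_i the total number of 1s. Each pair of columns can share at most one row with both entries 1 (else a 2×2 all-ones block appears), so Σ_i C(r_i, 2) ≤ C(185, 2) = 17020. By convexity Σ_i C(r_i, 2) ≥ 167·C(z/167, 2) = z(z − 167)/(2·167), giving z² − 167z − 167·185·184 ≤ 0 and hence z ≤ (1/2)[167 + √(27889 + 4·5684680)] = (1/2)[167 + √22766609] ≈ (1/2)(167 + 4771.4368) = 2469.2184.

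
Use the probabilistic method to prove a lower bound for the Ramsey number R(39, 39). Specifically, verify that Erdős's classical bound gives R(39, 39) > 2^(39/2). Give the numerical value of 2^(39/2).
2^(39/2) = 741455.2002; so R(39, 39) > 741455.2002

Colour each edge of K_n uniformly at random with red/blue. The expected number of monochromatic K_39 is C(n, 39) · 2 · 2^(−C(39,2)). If C(n, 39) · 2^(1 − C(39,2)) < 1, then with positive probability no monochromatic K_39 exists, so R(39, 39) > n. The standard estimate C(n, 39) ≤ n^39/39! shows this inequality holds whenever n ≤ 2^(39/2) (since 39! · 2^(C(39,2) − 1) > 2^(39^2/2) ≥ n^39). Hence R(39, 39) > 2^(39/2) = 741455.2002.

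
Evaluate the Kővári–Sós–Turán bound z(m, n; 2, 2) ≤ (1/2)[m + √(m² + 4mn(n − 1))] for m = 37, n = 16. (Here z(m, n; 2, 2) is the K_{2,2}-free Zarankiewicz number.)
z(37, 16; 2, 2) ≤ (1/2)[37 + √(37² + 4·37·16·15)] = (1/2)[37 + √36889] = 114.5325

Kővári–Sós–Turán: let r_1, ..., r_37 be the row sums and z = Σ r_i the total number of 1s. Each pair of columns can share at most one row with both entries 1 (else a 2×2 all-ones block appears), so Σ_i C(r_i, 2) ≤ C(16, 2) = 120. By convexity Σ_i C(r_i, 2) ≥ 37·C(z/37, 2) = z(z − 37)/(2·37), giving z² − 37z − 37·16·15 ≤ 0 and hence z ≤ (1/2)[37 + √(1369 + 4·8880)] = (1/2)[37 + √36889] ≈ (1/2)(37 + 192.0651) = 114.5325.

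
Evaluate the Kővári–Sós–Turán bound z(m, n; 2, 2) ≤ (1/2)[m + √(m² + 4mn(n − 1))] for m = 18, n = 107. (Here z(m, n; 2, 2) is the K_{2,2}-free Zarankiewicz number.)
z(18, 107; 2, 2) ≤ (1/2)[18 + √(18² + 4·18·107·106)] = (1/2)[18 + √816948] = 460.9259

Kővári–Sós–Turán: let r_1, ..., r_18 be the row sums and z = Σ r_i the total number of 1s. Each pair of columns can share at most one row with both entries 1 (else a 2×2 all-ones block appears), so Σ_i C(r_i, 2) ≤ C(107, 2) = 5671. By convexity Σ_i C(r_i, 2) ≥ 18·C(z/18, 2) = z(z − 18)/(2·18), giving z² − 18z − 18·107·106 ≤ 0 and hence z ≤ (1/2)[18 + √(324 + 4·204156)] = (1/2)[18 + √816948] ≈ (1/2)(18 + 903.8518) = 460.9259.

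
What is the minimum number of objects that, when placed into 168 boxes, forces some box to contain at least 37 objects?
n = (37 − 1)·168 + 1 = 6049

By the generalised pigeonhole principle, to guarantee some box contains ≥ r objects we need more than (r − 1) · k objects total. Threshold: n = (r − 1) · k + 1. With r = 37 and k = 168: n = 36 · 168 + 1 = 6048 + 1 = 6049. For n = 6048 = 36 · 168, we can put exactly 36 objects in every box, avoiding 37 in any single one — so 6049 is tight.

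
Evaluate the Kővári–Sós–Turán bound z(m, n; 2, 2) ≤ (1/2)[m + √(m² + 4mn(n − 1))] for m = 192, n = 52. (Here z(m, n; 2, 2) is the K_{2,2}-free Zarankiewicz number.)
z(192, 52; 2, 2) ≤ (1/2)[192 + √(192² + 4·192·52·51)] = (1/2)[192 + √2073600] = 816

Kővári–Sós–Turán: let r_1, ..., r_192 be the row sums and z = Σ r_i the total number of 1s. Each pair of columns can share at most one row with both entries 1 (else a 2×2 all-ones block appears), so Σ_i C(r_i, 2) ≤ C(52, 2) = 1326. By convexity Σ_i C(r_i, 2) ≥ 192·C(z/192, 2) = z(z − 192)/(2·192), giving z² − 192z − 192·52·51 ≤ 0 and hence z ≤ (1/2)[192 + √(36864 + 4·509184)] = (1/2)[192 + √2073600] ≈ (1/2)(192 + 1440) = 816.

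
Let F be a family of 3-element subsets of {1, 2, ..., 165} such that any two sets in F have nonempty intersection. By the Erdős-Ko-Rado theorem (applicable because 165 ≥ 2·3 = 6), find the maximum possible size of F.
max |F| = C(164, 2) = 13366

The Erdős-Ko-Rado theorem states: for n ≥ 2k, an intersecting family of k-subsets of an n-element set has size at most C(n − 1, k − 1), with equality for 'star' families {A ⊆ [n] : |A| = k, i ∈ A} (fix an element i). For n = 165, k = 3: C(164, 2) = 13366.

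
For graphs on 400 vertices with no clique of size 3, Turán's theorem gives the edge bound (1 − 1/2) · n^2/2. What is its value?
Turán density bound = (1/2) · 400^2/2 = 40000

Turán's theorem: ex(n, K_{r+1}) is achieved by the complete r-partite Turán graph T(n, r) with parts as balanced as possible, and is at most (1 − 1/r) · n^2/2. For r = 2, n = 400: the density bound is (1/2) · 160000/2 = 40000. Since 2 ∣ 400, the Turán graph T(400, 2) has parts of equal size 200, and its edge count e(T(400, 2)) = 40000 attains the density bound exactly.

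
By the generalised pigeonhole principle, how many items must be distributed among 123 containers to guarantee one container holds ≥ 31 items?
n = (31 − 1)·123 + 1 = 3691

By the generalised pigeonhole principle, to guarantee some box contains ≥ r objects we need more than (r − 1) · k objects total. Threshold: n = (r − 1) · k + 1. With r = 31 and k = 123: n = 30 · 123 + 1 = 3690 + 1 = 3691. For n = 3690 = 30 · 123, we can put exactly 30 objects in every box, avoiding 31 in any single one — so 3691 is tight.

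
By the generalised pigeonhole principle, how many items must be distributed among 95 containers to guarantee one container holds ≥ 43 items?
n = (43 − 1)·95 + 1 = 3991

By the generalised pigeonhole principle, to guarantee some box contains ≥ r objects we need more than (r − 1) · k objects total. Threshold: n = (r − 1) · k + 1. With r = 43 and k = 95: n = 42 · 95 + 1 = 3990 + 1 = 3991. For n = 3990 = 42 · 95, we can put exactly 42 objects in every box, avoiding 43 in any single one — so 3991 is tight.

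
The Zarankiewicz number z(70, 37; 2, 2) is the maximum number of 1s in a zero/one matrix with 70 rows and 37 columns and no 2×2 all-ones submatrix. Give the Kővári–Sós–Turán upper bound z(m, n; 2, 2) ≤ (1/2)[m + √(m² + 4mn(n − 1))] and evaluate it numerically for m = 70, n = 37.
z(70, 37; 2, 2) ≤ (1/2)[70 + √(70² + 4·70·37·36)] = (1/2)[70 + √377860] = 342.3516

Kővári–Sós–Turán: let r_1, ..., r_70 be the row sums and z = Σ r_i the total number of 1s. Each pair of columns can share at most one row with both entries 1 (else a 2×2 all-ones block appears), so Σ_i C(r_i, 2) ≤ C(37, 2) = 666. By convexity Σ_i C(r_i, 2) ≥ 70·C(z/70, 2) = z(z − 70)/(2·70), giving z² − 70z − 70·37·36 ≤ 0 and hence z ≤ (1/2)[70 + √(4900 + 4·93240)] = (1/2)[70 + √377860] ≈ (1/2)(70 + 614.7032) = 342.3516.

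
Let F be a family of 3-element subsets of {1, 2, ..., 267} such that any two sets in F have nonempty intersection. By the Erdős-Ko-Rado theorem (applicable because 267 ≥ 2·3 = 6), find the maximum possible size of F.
max |F| = C(266, 2) = 35245

Erdős-Ko-Rado (1961): when n ≥ 2k, max |F| = C(n−1, k−1). The bound is attained by the star {A : i ∈ A} for any fixed i ∈ [n]. Here C(267−1, 3−1) = C(266, 2) = 35245.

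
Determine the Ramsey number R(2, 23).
R(2, 23) = 23

R(2, k) = k for all k ≥ 2: in a 2-colouring of K_k, either some edge is red (a red K_2) or all edges are blue (a blue K_k). And K_{22} coloured all-blue has no blue K_23, so R(2, 23) > 22. Hence R(2, 23) = 23.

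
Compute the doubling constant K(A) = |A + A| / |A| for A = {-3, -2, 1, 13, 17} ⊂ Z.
K = |A + A| / |A| = 14/5

Enumerate A + A = {a + b : a, b ∈ A}. With |A| = 5, there are |A|^2 = 25 ordered sum pairs; collecting distinct values, A + A = {-6, -5, -4, -2, -1, 2, 10, 11, 14, 15, 18, 26, 30, 34}, so |A + A| = 14. Thus K = 14/5. For comparison, the minimum possible |A + A| over all 5-element sets is 2·5 − 1 = 9 (so min K = 9/5), attained only by arithmetic progressions.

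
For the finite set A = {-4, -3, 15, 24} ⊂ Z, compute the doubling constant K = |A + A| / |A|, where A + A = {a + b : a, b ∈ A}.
K = |A + A| / |A| = 10/4 = 5/2

Enumerate A + A = {a + b : a, b ∈ A}. With |A| = 4, there are |A|^2 = 16 ordered sum pairs; collecting distinct values, A + A = {-8, -7, -6, 11, 12, 20, 21, 30, 39, 48}, so |A + A| = 10. Thus K = 10/4 = 5/2. For comparison, the minimum possible |A + A| over all 4-element sets is 2·4 − 1 = 7 (so min K = 7/4), attained only by arithmetic progressions.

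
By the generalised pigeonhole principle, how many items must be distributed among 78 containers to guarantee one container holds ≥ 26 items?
n = (26 − 1)·78 + 1 = 1951

By the generalised pigeonhole principle, to guarantee some box contains ≥ r objects we need more than (r − 1) · k objects total. Threshold: n = (r − 1) · k + 1. With r = 26 and k = 78: n = 25 · 78 + 1 = 1950 + 1 = 1951. For n = 1950 = 25 · 78, we can put exactly 25 objects in every box, avoiding 26 in any single one — so 1951 is tight.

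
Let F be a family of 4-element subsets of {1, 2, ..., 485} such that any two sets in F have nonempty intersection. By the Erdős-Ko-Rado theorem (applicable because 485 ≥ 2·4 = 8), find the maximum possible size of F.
max |F| = C(484, 3) = 18779684

The Erdős-Ko-Rado theorem states: for n ≥ 2k, an intersecting family of k-subsets of an n-element set has size at most C(n − 1, k − 1), with equality for 'star' families {A ⊆ [n] : |A| = k, i ∈ A} (fix an element i). For n = 485, k = 4: C(484, 3) = 18779684.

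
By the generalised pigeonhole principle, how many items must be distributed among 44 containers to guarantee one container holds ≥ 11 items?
n = (11 − 1)·44 + 1 = 441

By the generalised pigeonhole principle, to guarantee some box contains ≥ r objects we need more than (r − 1) · k objects total. Threshold: n = (r − 1) · k + 1. With r = 11 and k = 44: n = 10 · 44 + 1 = 440 + 1 = 441. For n = 440 = 10 · 44, we can put exactly 10 objects in every box, avoiding 11 in any single one — so 441 is tight.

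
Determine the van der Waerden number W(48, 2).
W(48, 2) = 48 + 1 = 49

A 2-term AP is any pair of integers, so a monochromatic 2-AP exists iff some colour is used at least twice. With 48 colours, the colouring i ↦ i on {1, ..., 48} uses each colour once, avoiding any monochromatic pair, so W(48, 2) > 48. For {1, ..., 49}, pigeonhole forces two integers of the same colour, which form a monochromatic 2-AP. Hence W(48, 2) = 49.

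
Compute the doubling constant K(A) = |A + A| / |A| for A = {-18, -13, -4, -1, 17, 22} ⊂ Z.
K = |A + A| / |A| = 20/6 = 10/3

Enumerate A + A = {a + b : a, b ∈ A}. With |A| = 6, there are |A|^2 = 36 ordered sum pairs; collecting distinct values, A + A = {-36, -31, -26, -22, -19, -17, -14, -8, -5, -2, -1, 4, 9, 13, 16, 18, 21, 34, 39, 44}, so |A + A| = 20. Thus K = 20/6 = 10/3. For comparison, the minimum possible |A + A| over all 6-element sets is 2·6 − 1 = 11 (so min K = 11/6), attained only by arithmetic progressions.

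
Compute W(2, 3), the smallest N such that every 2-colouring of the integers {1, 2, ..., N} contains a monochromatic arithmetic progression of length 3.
W(2, 3) = 9

Lower bound: the 2-colouring RRBBRRBB of {1, ..., 8} (R at positions {1, 2, 5, 6}, B at {3, 4, 7, 8}) contains no monochromatic 3-term AP, so W(2, 3) > 8. Upper bound: a case analysis on any 2-colouring of {1, ..., 9} forces such an AP. Hence W(2, 3) = 9.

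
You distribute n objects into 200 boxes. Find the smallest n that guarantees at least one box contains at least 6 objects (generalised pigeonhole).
n = (6 − 1)·200 + 1 = 1001

By the generalised pigeonhole principle, to guarantee some box contains ≥ r objects we need more than (r − 1) · k objects total. Threshold: n = (r − 1) · k + 1. With r = 6 and k = 200: n = 5 · 200 + 1 = 1000 + 1 = 1001. For n = 1000 = 5 · 200, we can put exactly 5 objects in every box, avoiding 6 in any single one — so 1001 is tight.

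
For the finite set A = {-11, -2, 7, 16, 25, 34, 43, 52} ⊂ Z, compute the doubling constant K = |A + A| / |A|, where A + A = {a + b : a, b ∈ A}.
K = |A + A| / |A| = 15/8

Enumerate A + A = {a + b : a, b ∈ A}. With |A| = 8, there are |A|^2 = 64 ordered sum pairs; collecting distinct values, A + A = {-22, -13, -4, 5, 14, 23, 32, 41, 50, 59, 68, 77, 86, 95, 104}, so |A + A| = 15. Thus K = 15/8. Here |A + A| = 2|A| − 1 = 15, the minimum possible — so K = 15/8 is minimal, which holds iff A is an arithmetic progression.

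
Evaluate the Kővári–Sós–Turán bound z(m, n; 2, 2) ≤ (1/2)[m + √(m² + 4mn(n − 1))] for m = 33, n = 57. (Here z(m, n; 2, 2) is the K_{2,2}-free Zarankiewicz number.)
z(33, 57; 2, 2) ≤ (1/2)[33 + √(33² + 4·33·57·56)] = (1/2)[33 + √422433] = 341.4742

Kővári–Sós–Turán: let r_1, ..., r_33 be the row sums and z = Σ r_i the total number of 1s. Each pair of columns can share at most one row with both entries 1 (else a 2×2 all-ones block appears), so Σ_i C(r_i, 2) ≤ C(57, 2) = 1596. By convexity Σ_i C(r_i, 2) ≥ 33·C(z/33, 2) = z(z − 33)/(2·33), giving z² − 33z − 33·57·56 ≤ 0 and hence z ≤ (1/2)[33 + √(1089 + 4·105336)] = (1/2)[33 + √422433] ≈ (1/2)(33 + 649.9485) = 341.4742.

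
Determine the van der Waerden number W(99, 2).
W(99, 2) = 99 + 1 = 100

A 2-term AP is any pair of integers, so a monochromatic 2-AP exists iff some colour is used at least twice. With 99 colours, the colouring i ↦ i on {1, ..., 99} uses each colour once, avoiding any monochromatic pair, so W(99, 2) > 99. For {1, ..., 100}, pigeonhole forces two integers of the same colour, which form a monochromatic 2-AP. Hence W(99, 2) = 100.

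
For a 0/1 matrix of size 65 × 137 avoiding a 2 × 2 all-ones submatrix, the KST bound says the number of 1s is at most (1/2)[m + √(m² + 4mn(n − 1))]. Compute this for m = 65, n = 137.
z(65, 137; 2, 2) ≤ (1/2)[65 + √(65² + 4·65·137·136)] = (1/2)[65 + √4848545] = 1133.4706

Kővári–Sós–Turán: let r_1, ..., r_65 be the row sums and z = Σ r_i the total number of 1s. Each pair of columns can share at most one row with both entries 1 (else a 2×2 all-ones block appears), so Σ_i C(r_i, 2) ≤ C(137, 2) = 9316. By convexity Σ_i C(r_i, 2) ≥ 65·C(z/65, 2) = z(z − 65)/(2·65), giving z² − 65z − 65·137·136 ≤ 0 and hence z ≤ (1/2)[65 + √(4225 + 4·1211080)] = (1/2)[65 + √4848545] ≈ (1/2)(65 + 2201.9412) = 1133.4706.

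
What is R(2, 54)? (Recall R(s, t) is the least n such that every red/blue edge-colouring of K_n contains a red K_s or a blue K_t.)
R(2, 54) = 54

R(2, k) = k for all k ≥ 2: in a 2-colouring of K_k, either some edge is red (a red K_2) or all edges are blue (a blue K_k). And K_{53} coloured all-blue has no blue K_54, so R(2, 54) > 53. Hence R(2, 54) = 54.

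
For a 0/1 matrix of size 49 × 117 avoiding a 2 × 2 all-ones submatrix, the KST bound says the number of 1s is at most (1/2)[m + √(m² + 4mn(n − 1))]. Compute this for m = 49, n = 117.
z(49, 117; 2, 2) ≤ (1/2)[49 + √(49² + 4·49·117·116)] = (1/2)[49 + √2662513] = 840.3604

Kővári–Sós–Turán: let r_1, ..., r_49 be the row sums and z = Σ r_i the total number of 1s. Each pair of columns can share at most one row with both entries 1 (else a 2×2 all-ones block appears), so Σ_i C(r_i, 2) ≤ C(117, 2) = 6786. By convexity Σ_i C(r_i, 2) ≥ 49·C(z/49, 2) = z(z − 49)/(2·49), giving z² − 49z − 49·117·116 ≤ 0 and hence z ≤ (1/2)[49 + √(2401 + 4·665028)] = (1/2)[49 + √2662513] ≈ (1/2)(49 + 1631.7209) = 840.3604.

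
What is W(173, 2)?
W(173, 2) = 173 + 1 = 174

A 2-term AP is any pair of integers, so a monochromatic 2-AP exists iff some colour is used at least twice. With 173 colours, the colouring i ↦ i on {1, ..., 173} uses each colour once, avoiding any monochromatic pair, so W(173, 2) > 173. For {1, ..., 174}, pigeonhole forces two integers of the same colour, which form a monochromatic 2-AP. Hence W(173, 2) = 174.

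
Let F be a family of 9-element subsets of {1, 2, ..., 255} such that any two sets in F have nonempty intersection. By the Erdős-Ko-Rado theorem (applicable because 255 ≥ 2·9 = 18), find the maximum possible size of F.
max |F| = C(254, 8) = 384411141510825

The Erdős-Ko-Rado theorem states: for n ≥ 2k, an intersecting family of k-subsets of an n-element set has size at most C(n − 1, k − 1), with equality for 'star' families {A ⊆ [n] : |A| = k, i ∈ A} (fix an element i). For n = 255, k = 9: C(254, 8) = 384411141510825.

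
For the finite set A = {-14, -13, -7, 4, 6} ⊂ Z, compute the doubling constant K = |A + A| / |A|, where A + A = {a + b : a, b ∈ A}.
K = |A + A| / |A| = 15/5 = 3

Enumerate A + A = {a + b : a, b ∈ A}. With |A| = 5, there are |A|^2 = 25 ordered sum pairs; collecting distinct values, A + A = {-28, -27, -26, -21, -20, -14, -10, -9, -8, -7, -3, -1, 8, 10, 12}, so |A + A| = 15. Thus K = 15/5 = 3. For comparison, the minimum possible |A + A| over all 5-element sets is 2·5 − 1 = 9 (so min K = 9/5), attained only by arithmetic progressions.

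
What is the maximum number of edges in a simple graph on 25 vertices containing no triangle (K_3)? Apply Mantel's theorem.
ex(25, K_3) = ⌊25^2/4⌋ = 156

Mantel (1907): a triangle-free graph on n vertices has at most ⌊n^2/4⌋ edges, with equality for the complete bipartite graph K_{⌊n/2⌋, ⌈n/2⌉}. For n = 25: ⌊25^2/4⌋ = ⌊625/4⌋ = 156. The extremal graph is K_{12, 13}, which has 12·13 = 156 edges.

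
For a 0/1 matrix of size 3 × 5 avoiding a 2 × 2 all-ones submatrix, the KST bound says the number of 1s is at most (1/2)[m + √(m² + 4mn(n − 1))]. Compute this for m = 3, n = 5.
z(3, 5; 2, 2) ≤ (1/2)[3 + √(3² + 4·3·5·4)] = (1/2)[3 + √249] = 9.3899

Kővári–Sós–Turán: let r_1, ..., r_3 be the row sums and z = Σ r_i the total number of 1s. Each pair of columns can share at most one row with both entries 1 (else a 2×2 all-ones block appears), so Σ_i C(r_i, 2) ≤ C(5, 2) = 10. By convexity Σ_i C(r_i, 2) ≥ 3·C(z/3, 2) = z(z − 3)/(2·3), giving z² − 3z − 3·5·4 ≤ 0 and hence z ≤ (1/2)[3 + √(9 + 4·60)] = (1/2)[3 + √249] ≈ (1/2)(3 + 15.7797) = 9.3899.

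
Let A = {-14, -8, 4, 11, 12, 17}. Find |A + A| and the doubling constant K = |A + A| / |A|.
K = |A + A| / |A| = 20/6 = 10/3

Enumerate A + A = {a + b : a, b ∈ A}. With |A| = 6, there are |A|^2 = 36 ordered sum pairs; collecting distinct values, A + A = {-28, -22, -16, -10, -4, -3, -2, 3, 4, 8, 9, 15, 16, 21, 22, 23, 24, 28, 29, 34}, so |A + A| = 20. Thus K = 20/6 = 10/3. For comparison, the minimum possible |A + A| over all 6-element sets is 2·6 − 1 = 11 (so min K = 11/6), attained only by arithmetic progressions.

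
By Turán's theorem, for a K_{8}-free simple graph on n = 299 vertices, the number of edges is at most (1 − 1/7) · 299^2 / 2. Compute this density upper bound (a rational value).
Turán density bound = (6/7) · 299^2/2 = 268203/7 ≈ 38314.7143

Turán's theorem: ex(n, K_{r+1}) is achieved by the complete r-partite Turán graph T(n, r) with parts as balanced as possible, and is at most (1 − 1/r) · n^2/2. For r = 7, n = 299: the density bound is (6/7) · 89401/2 = 268203/7 ≈ 38314.7143. The integer-valued extremum is e(T(299, 7)) = 38314, which is strictly less than the density bound 268203/7 since 7 ∤ 299 (the parts of T(299, 7) cannot all be equal).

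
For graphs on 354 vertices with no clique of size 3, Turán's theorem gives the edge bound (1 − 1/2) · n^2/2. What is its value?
Turán density bound = (1/2) · 354^2/2 = 31329

Turán's theorem: ex(n, K_{r+1}) is achieved by the complete r-partite Turán graph T(n, r) with parts as balanced as possible, and is at most (1 − 1/r) · n^2/2. For r = 2, n = 354: the density bound is (1/2) · 125316/2 = 31329. Since 2 ∣ 354, the Turán graph T(354, 2) has parts of equal size 177, and its edge count e(T(354, 2)) = 31329 attains the density bound exactly.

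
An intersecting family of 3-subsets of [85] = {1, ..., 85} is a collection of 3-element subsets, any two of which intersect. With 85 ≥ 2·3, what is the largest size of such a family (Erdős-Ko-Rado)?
max |F| = C(84, 2) = 3486

The Erdős-Ko-Rado theorem states: for n ≥ 2k, an intersecting family of k-subsets of an n-element set has size at most C(n − 1, k − 1), with equality for 'star' families {A ⊆ [n] : |A| = k, i ∈ A} (fix an element i). For n = 85, k = 3: C(84, 2) = 3486.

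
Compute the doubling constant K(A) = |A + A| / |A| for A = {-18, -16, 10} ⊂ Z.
K = |A + A| / |A| = 6/3 = 2

Enumerate A + A = {a + b : a, b ∈ A}. With |A| = 3, there are |A|^2 = 9 ordered sum pairs; collecting distinct values, A + A = {-36, -34, -32, -8, -6, 20}, so |A + A| = 6. Thus K = 6/3 = 2. For comparison, the minimum possible |A + A| over all 3-element sets is 2·3 − 1 = 5 (so min K = 5/3), attained only by arithmetic progressions.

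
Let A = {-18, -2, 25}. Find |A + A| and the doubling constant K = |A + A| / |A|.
K = |A + A| / |A| = 6/3 = 2

Enumerate A + A = {a + b : a, b ∈ A}. With |A| = 3, there are |A|^2 = 9 ordered sum pairs; collecting distinct values, A + A = {-36, -20, -4, 7, 23, 50}, so |A + A| = 6. Thus K = 6/3 = 2. For comparison, the minimum possible |A + A| over all 3-element sets is 2·3 − 1 = 5 (so min K = 5/3), attained only by arithmetic progressions.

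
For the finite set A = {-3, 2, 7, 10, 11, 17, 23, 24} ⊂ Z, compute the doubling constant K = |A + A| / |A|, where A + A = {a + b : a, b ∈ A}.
K = |A + A| / |A| = 30/8 = 15/4

Enumerate A + A = {a + b : a, b ∈ A}. With |A| = 8, there are |A|^2 = 64 ordered sum pairs; collecting distinct values, A + A = {-6, -1, 4, 7, 8, 9, 12, 13, 14, 17, 18, 19, 20, 21, 22, 24, 25, 26, 27, 28, 30, 31, 33, 34, 35, 40, 41, 46, 47, 48}, so |A + A| = 30. Thus K = 30/8 = 15/4. For comparison, the minimum possible |A + A| over all 8-element sets is 2·8 − 1 = 15 (so min K = 15/8), attained only by arithmetic progressions.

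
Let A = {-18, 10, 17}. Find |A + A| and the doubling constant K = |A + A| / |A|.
K = |A + A| / |A| = 6/3 = 2

Enumerate A + A = {a + b : a, b ∈ A}. With |A| = 3, there are |A|^2 = 9 ordered sum pairs; collecting distinct values, A + A = {-36, -8, -1, 20, 27, 34}, so |A + A| = 6. Thus K = 6/3 = 2. For comparison, the minimum possible |A + A| over all 3-element sets is 2·3 − 1 = 5 (so min K = 5/3), attained only by arithmetic progressions.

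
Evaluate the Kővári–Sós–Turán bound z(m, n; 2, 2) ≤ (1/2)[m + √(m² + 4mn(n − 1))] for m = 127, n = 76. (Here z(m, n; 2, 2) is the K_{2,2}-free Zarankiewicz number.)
z(127, 76; 2, 2) ≤ (1/2)[127 + √(127² + 4·127·76·75)] = (1/2)[127 + √2911729] = 916.6895

Kővári–Sós–Turán: let r_1, ..., r_127 be the row sums and z = Σ r_i the total number of 1s. Each pair of columns can share at most one row with both entries 1 (else a 2×2 all-ones block appears), so Σ_i C(r_i, 2) ≤ C(76, 2) = 2850. By convexity Σ_i C(r_i, 2) ≥ 127·C(z/127, 2) = z(z − 127)/(2·127), giving z² − 127z − 127·76·75 ≤ 0 and hence z ≤ (1/2)[127 + √(16129 + 4·723900)] = (1/2)[127 + √2911729] ≈ (1/2)(127 + 1706.3789) = 916.6895.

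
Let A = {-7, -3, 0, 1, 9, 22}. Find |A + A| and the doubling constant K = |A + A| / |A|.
K = |A + A| / |A| = 19/6

Enumerate A + A = {a + b : a, b ∈ A}. With |A| = 6, there are |A|^2 = 36 ordered sum pairs; collecting distinct values, A + A = {-14, -10, -7, -6, -3, -2, 0, 1, 2, 6, 9, 10, 15, 18, 19, 22, 23, 31, 44}, so |A + A| = 19. Thus K = 19/6. For comparison, the minimum possible |A + A| over all 6-element sets is 2·6 − 1 = 11 (so min K = 11/6), attained only by arithmetic progressions.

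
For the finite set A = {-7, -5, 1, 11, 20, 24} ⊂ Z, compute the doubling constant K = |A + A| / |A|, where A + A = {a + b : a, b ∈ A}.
K = |A + A| / |A| = 21/6 = 7/2

Enumerate A + A = {a + b : a, b ∈ A}. With |A| = 6, there are |A|^2 = 36 ordered sum pairs; collecting distinct values, A + A = {-14, -12, -10, -6, -4, 2, 4, 6, 12, 13, 15, 17, 19, 21, 22, 25, 31, 35, 40, 44, 48}, so |A + A| = 21. Thus K = 21/6 = 7/2. For comparison, the minimum possible |A + A| over all 6-element sets is 2·6 − 1 = 11 (so min K = 11/6), attained only by arithmetic progressions.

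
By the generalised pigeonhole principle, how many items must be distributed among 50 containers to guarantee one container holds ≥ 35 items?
n = (35 − 1)·50 + 1 = 1701

By the generalised pigeonhole principle, to guarantee some box contains ≥ r objects we need more than (r − 1) · k objects total. Threshold: n = (r − 1) · k + 1. With r = 35 and k = 50: n = 34 · 50 + 1 = 1700 + 1 = 1701. For n = 1700 = 34 · 50, we can put exactly 34 objects in every box, avoiding 35 in any single one — so 1701 is tight.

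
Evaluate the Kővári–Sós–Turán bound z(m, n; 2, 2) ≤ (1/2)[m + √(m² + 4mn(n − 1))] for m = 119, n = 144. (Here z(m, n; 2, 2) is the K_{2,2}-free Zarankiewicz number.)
z(119, 144; 2, 2) ≤ (1/2)[119 + √(119² + 4·119·144·143)] = (1/2)[119 + √9815953] = 1626.0211

Kővári–Sós–Turán: let r_1, ..., r_119 be the row sums and z = Σ r_i the total number of 1s. Each pair of columns can share at most one row with both entries 1 (else a 2×2 all-ones block appears), so Σ_i C(r_i, 2) ≤ C(144, 2) = 10296. By convexity Σ_i C(r_i, 2) ≥ 119·C(z/119, 2) = z(z − 119)/(2·119), giving z² − 119z − 119·144·143 ≤ 0 and hence z ≤ (1/2)[119 + √(14161 + 4·2450448)] = (1/2)[119 + √9815953] ≈ (1/2)(119 + 3133.0421) = 1626.0211.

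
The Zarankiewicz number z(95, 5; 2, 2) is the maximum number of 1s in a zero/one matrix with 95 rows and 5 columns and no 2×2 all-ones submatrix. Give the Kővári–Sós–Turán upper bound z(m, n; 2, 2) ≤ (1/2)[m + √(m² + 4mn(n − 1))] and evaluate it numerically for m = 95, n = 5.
z(95, 5; 2, 2) ≤ (1/2)[95 + √(95² + 4·95·5·4)] = (1/2)[95 + √16625] = 111.969

Kővári–Sós–Turán: let r_1, ..., r_95 be the row sums and z = Σ r_i the total number of 1s. Each pair of columns can share at most one row with both entries 1 (else a 2×2 all-ones block appears), so Σ_i C(r_i, 2) ≤ C(5, 2) = 10. By convexity Σ_i C(r_i, 2) ≥ 95·C(z/95, 2) = z(z − 95)/(2·95), giving z² − 95z − 95·5·4 ≤ 0 and hence z ≤ (1/2)[95 + √(9025 + 4·1900)] = (1/2)[95 + √16625] ≈ (1/2)(95 + 128.938) = 111.969.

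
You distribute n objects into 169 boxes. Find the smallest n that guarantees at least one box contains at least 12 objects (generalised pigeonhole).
n = (12 − 1)·169 + 1 = 1860

By the generalised pigeonhole principle, to guarantee some box contains ≥ r objects we need more than (r − 1) · k objects total. Threshold: n = (r − 1) · k + 1. With r = 12 and k = 169: n = 11 · 169 + 1 = 1859 + 1 = 1860. For n = 1859 = 11 · 169, we can put exactly 11 objects in every box, avoiding 12 in any single one — so 1860 is tight.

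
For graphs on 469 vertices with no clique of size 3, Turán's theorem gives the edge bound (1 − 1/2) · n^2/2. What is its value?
Turán density bound = (1/2) · 469^2/2 = 219961/4 ≈ 54990.25

Turán's theorem: ex(n, K_{r+1}) is achieved by the complete r-partite Turán graph T(n, r) with parts as balanced as possible, and is at most (1 − 1/r) · n^2/2. For r = 2, n = 469: the density bound is (1/2) · 219961/2 = 219961/4 ≈ 54990.25. The integer-valued extremum is e(T(469, 2)) = 54990, which is strictly less than the density bound 219961/4 since 2 ∤ 469 (the parts of T(469, 2) cannot all be equal).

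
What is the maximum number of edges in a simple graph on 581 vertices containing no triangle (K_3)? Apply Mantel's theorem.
ex(581, K_3) = ⌊581^2/4⌋ = 84390

Mantel (1907): a triangle-free graph on n vertices has at most ⌊n^2/4⌋ edges, with equality for the complete bipartite graph K_{⌊n/2⌋, ⌈n/2⌉}. For n = 581: ⌊581^2/4⌋ = ⌊337561/4⌋ = 84390. The extremal graph is K_{290, 291}, which has 290·291 = 84390 edges.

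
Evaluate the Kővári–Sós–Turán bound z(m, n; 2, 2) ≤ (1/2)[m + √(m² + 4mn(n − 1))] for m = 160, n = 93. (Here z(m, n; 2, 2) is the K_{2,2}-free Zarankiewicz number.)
z(160, 93; 2, 2) ≤ (1/2)[160 + √(160² + 4·160·93·92)] = (1/2)[160 + √5501440] = 1252.7574

Kővári–Sós–Turán: let r_1, ..., r_160 be the row sums and z = Σ r_i the total number of 1s. Each pair of columns can share at most one row with both entries 1 (else a 2×2 all-ones block appears), so Σ_i C(r_i, 2) ≤ C(93, 2) = 4278. By convexity Σ_i C(r_i, 2) ≥ 160·C(z/160, 2) = z(z − 160)/(2·160), giving z² − 160z − 160·93·92 ≤ 0 and hence z ≤ (1/2)[160 + √(25600 + 4·1368960)] = (1/2)[160 + √5501440] ≈ (1/2)(160 + 2345.5149) = 1252.7574.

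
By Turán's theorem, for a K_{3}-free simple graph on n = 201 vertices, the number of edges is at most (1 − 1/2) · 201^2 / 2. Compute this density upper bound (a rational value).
Turán density bound = (1/2) · 201^2/2 = 40401/4 ≈ 10100.25

Turán's theorem: ex(n, K_{r+1}) is achieved by the complete r-partite Turán graph T(n, r) with parts as balanced as possible, and is at most (1 − 1/r) · n^2/2. For r = 2, n = 201: the density bound is (1/2) · 40401/2 = 40401/4 ≈ 10100.25. The integer-valued extremum is e(T(201, 2)) = 10100, which is strictly less than the density bound 40401/4 since 2 ∤ 201 (the parts of T(201, 2) cannot all be equal).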